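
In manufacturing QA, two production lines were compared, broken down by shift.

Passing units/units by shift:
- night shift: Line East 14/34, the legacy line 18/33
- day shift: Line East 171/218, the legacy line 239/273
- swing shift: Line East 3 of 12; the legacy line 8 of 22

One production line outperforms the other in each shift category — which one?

Night shift: Line East 14/34 = 41.2%, the legacy line 18/33 = 54.5% → the legacy line
Day shift: Line East 171/218 = 78.4%, the legacy line 239/273 = 87.5% → the legacy line
Swing shift: Line East 3/12 = 25.0%, the legacy line 8/22 = 36.4% → the legacy line
The legacy line has the higher rate in all 3 groups.

the legacy line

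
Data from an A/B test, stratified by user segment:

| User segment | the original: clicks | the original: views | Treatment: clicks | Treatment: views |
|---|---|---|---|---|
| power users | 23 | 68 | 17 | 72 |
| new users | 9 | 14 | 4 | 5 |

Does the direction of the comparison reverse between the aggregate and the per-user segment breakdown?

Power users: the original 23/68 = 33.8%, Treatment 17/72 = 23.6% → the original
New users: the original 9/14 = 64.3%, Treatment 4/5 = 80.0% → Treatment
Overall: the original 32/82 = 39.0%, Treatment 21/77 = 27.3% → the original
Neither sweeps: the original wins 1 of 2 groups, Treatment wins 1. The original wins overall but not every group — no Simpson reversal.

No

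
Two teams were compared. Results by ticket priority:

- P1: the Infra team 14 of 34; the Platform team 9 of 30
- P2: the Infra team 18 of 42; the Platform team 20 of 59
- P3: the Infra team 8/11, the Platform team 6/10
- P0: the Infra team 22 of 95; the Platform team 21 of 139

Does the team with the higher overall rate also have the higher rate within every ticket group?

Yes

P1: the Infra team 14/34 = 41.2%, the Platform team 9/30 = 30.0% → the Infra team
P2: the Infra team 18/42 = 42.9%, the Platform team 20/59 = 33.9% → the Infra team
P3: the Infra team 8/11 = 72.7%, the Platform team 6/10 = 60.0% → the Infra team
P0: the Infra team 22/95 = 23.2%, the Platform team 21/139 = 15.1% → the Infra team
Overall: the Infra team 62/182 = 34.1%, the Platform team 56/238 = 23.5% → the Infra team
The Infra team wins overall and in every ticket group — no reversal.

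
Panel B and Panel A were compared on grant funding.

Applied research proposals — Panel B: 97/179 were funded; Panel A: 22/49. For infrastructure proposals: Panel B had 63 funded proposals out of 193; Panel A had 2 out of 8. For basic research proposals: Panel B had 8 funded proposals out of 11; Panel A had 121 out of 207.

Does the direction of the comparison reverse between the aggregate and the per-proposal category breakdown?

Applied research: Panel B 97/179 = 54.2%, Panel A 22/49 = 44.9% → Panel B
Infrastructure: Panel B 63/193 = 32.6%, Panel A 2/8 = 25.0% → Panel B
Basic research: Panel B 8/11 = 72.7%, Panel A 121/207 = 58.5% → Panel B
Overall: Panel B 168/383 = 43.9%, Panel A 145/264 = 54.9% → Panel A
Panel B wins each proposal group but Panel A wins overall — the comparison reverses. Panel B's proposals skew toward infrastructure, which has a lower base rate.

Yes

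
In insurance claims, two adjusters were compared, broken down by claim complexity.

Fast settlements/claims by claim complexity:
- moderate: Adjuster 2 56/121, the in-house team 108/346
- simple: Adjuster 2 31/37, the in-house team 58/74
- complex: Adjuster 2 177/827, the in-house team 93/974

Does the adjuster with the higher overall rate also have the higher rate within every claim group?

Yes

Moderate: Adjuster 2 56/121 = 46.3%, the in-house team 108/346 = 31.2% → Adjuster 2
Simple: Adjuster 2 31/37 = 83.8%, the in-house team 58/74 = 78.4% → Adjuster 2
Complex: Adjuster 2 177/827 = 21.4%, the in-house team 93/974 = 9.5% → Adjuster 2
Overall: Adjuster 2 264/985 = 26.8%, the in-house team 259/1394 = 18.6% → Adjuster 2
Adjuster 2 wins overall and in every claim group — no reversal.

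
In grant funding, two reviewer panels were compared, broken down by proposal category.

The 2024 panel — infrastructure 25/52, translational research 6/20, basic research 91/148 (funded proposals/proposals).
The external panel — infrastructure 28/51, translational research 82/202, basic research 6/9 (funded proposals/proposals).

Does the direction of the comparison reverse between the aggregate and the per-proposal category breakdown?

Infrastructure: the 2024 panel 25/52 = 48.1%, the external panel 28/51 = 54.9% → the external panel
Translational research: the 2024 panel 6/20 = 30.0%, the external panel 82/202 = 40.6% → the external panel
Basic research: the 2024 panel 91/148 = 61.5%, the external panel 6/9 = 66.7% → the external panel
Overall: the 2024 panel 122/220 = 55.5%, the external panel 116/262 = 44.3% → the 2024 panel
The external panel wins each proposal group but the 2024 panel wins overall — the comparison reverses. The external panel's proposals skew toward translational research, which has a lower base rate.

Yes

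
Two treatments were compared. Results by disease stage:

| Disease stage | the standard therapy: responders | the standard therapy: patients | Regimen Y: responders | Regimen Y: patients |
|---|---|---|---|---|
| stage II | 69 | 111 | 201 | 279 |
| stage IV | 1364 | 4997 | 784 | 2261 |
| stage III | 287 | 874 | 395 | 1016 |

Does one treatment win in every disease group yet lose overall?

No

Stage II: the standard therapy 69/111 = 62.2%, Regimen Y 201/279 = 72.0% → Regimen Y
Stage IV: the standard therapy 1364/4997 = 27.3%, Regimen Y 784/2261 = 34.7% → Regimen Y
Stage III: the standard therapy 287/874 = 32.8%, Regimen Y 395/1016 = 38.9% → Regimen Y
Overall: the standard therapy 1720/5982 = 28.8%, Regimen Y 1380/3556 = 38.8% → Regimen Y
Regimen Y wins overall and in every disease group — no reversal.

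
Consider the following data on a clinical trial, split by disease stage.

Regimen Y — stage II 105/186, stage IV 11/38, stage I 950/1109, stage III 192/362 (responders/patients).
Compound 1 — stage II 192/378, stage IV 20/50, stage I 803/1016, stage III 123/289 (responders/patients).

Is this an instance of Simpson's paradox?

Stage II: Regimen Y 105/186 = 56.5%, Compound 1 192/378 = 50.8% → Regimen Y
Stage IV: Regimen Y 11/38 = 28.9%, Compound 1 20/50 = 40.0% → Compound 1
Stage I: Regimen Y 950/1109 = 85.7%, Compound 1 803/1016 = 79.0% → Regimen Y
Stage III: Regimen Y 192/362 = 53.0%, Compound 1 123/289 = 42.6% → Regimen Y
Overall: Regimen Y 1258/1695 = 74.2%, Compound 1 1138/1733 = 65.7% → Regimen Y
Neither sweeps: Regimen Y wins 3 of 4 groups, Compound 1 wins 1. Regimen Y wins overall but not every group — no Simpson reversal.

No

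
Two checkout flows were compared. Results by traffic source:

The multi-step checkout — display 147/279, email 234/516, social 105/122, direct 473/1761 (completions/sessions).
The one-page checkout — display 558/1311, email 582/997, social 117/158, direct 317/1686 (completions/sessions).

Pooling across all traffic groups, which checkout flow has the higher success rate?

Display: the multi-step checkout 147/279 = 52.7%, the one-page checkout 558/1311 = 42.6% → the multi-step checkout
Email: the multi-step checkout 234/516 = 45.3%, the one-page checkout 582/997 = 58.4% → the one-page checkout
Social: the multi-step checkout 105/122 = 86.1%, the one-page checkout 117/158 = 74.1% → the multi-step checkout
Direct: the multi-step checkout 473/1761 = 26.9%, the one-page checkout 317/1686 = 18.8% → the multi-step checkout
Overall: the multi-step checkout 959/2678 = 35.8%, the one-page checkout 1574/4152 = 37.9% → the one-page checkout
(Neither sweeps every traffic group, but the one-page checkout has the higher pooled rate.)

the one-page checkout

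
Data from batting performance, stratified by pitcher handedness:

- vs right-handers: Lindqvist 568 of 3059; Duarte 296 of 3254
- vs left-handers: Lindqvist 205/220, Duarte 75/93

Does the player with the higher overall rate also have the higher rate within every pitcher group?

Vs right-handers: Lindqvist 568/3059 = 18.6%, Duarte 296/3254 = 9.1% → Lindqvist
Vs left-handers: Lindqvist 205/220 = 93.2%, Duarte 75/93 = 80.6% → Lindqvist
Overall: Lindqvist 773/3279 = 23.6%, Duarte 371/3347 = 11.1% → Lindqvist
Lindqvist wins overall and in every pitcher group — no reversal.

Yes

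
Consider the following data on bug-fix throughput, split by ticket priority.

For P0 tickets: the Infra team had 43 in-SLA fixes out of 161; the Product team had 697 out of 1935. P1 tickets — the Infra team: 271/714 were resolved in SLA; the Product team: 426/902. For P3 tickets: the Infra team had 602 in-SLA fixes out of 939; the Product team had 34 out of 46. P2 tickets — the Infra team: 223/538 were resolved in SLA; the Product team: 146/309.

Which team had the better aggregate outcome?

P0: the Infra team 43/161 = 26.7%, the Product team 697/1935 = 36.0% → the Product team
P1: the Infra team 271/714 = 38.0%, the Product team 426/902 = 47.2% → the Product team
P3: the Infra team 602/939 = 64.1%, the Product team 34/46 = 73.9% → the Product team
P2: the Infra team 223/538 = 41.4%, the Product team 146/309 = 47.2% → the Product team
Overall: the Infra team 1139/2352 = 48.4%, the Product team 1303/3192 = 40.8% → the Infra team
(The Product team wins every ticket group but the Infra team wins overall — the Product team's tickets skew toward the low-rate P0 group.)

the Infra team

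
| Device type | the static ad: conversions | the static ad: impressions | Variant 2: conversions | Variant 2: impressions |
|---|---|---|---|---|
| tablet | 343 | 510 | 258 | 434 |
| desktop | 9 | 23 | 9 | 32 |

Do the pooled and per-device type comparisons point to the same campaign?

Tablet: the static ad 343/510 = 67.3%, Variant 2 258/434 = 59.4% → the static ad
Desktop: the static ad 9/23 = 39.1%, Variant 2 9/32 = 28.1% → the static ad
Overall: the static ad 352/533 = 66.0%, Variant 2 267/466 = 57.3% → the static ad
The static ad wins overall and in every device group — no reversal.

Yes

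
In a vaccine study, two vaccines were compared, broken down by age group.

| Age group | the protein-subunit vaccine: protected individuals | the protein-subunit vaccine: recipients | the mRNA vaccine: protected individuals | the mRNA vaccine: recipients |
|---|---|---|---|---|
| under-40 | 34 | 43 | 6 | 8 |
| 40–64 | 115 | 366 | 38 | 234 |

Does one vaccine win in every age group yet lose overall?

No

Under-40: the protein-subunit vaccine 34/43 = 79.1%, the mRNA vaccine 6/8 = 75.0% → the protein-subunit vaccine
40–64: the protein-subunit vaccine 115/366 = 31.4%, the mRNA vaccine 38/234 = 16.2% → the protein-subunit vaccine
Overall: the protein-subunit vaccine 149/409 = 36.4%, the mRNA vaccine 44/242 = 18.2% → the protein-subunit vaccine
The protein-subunit vaccine wins overall and in every age group — no reversal.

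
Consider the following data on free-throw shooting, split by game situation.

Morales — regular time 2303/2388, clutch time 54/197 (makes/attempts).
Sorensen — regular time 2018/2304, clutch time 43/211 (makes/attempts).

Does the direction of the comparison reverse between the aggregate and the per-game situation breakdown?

Regular time: Morales 2303/2388 = 96.4%, Sorensen 2018/2304 = 87.6% → Morales
Clutch time: Morales 54/197 = 27.4%, Sorensen 43/211 = 20.4% → Morales
Overall: Morales 2357/2585 = 91.2%, Sorensen 2061/2515 = 81.9% → Morales
Morales wins overall and in every game group — no reversal.

No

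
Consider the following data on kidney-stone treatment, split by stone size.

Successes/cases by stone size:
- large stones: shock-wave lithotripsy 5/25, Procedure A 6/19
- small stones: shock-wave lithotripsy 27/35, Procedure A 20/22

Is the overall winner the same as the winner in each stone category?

Yes

Large stones: shock-wave lithotripsy 5/25 = 20.0%, Procedure A 6/19 = 31.6% → Procedure A
Small stones: shock-wave lithotripsy 27/35 = 77.1%, Procedure A 20/22 = 90.9% → Procedure A
Overall: shock-wave lithotripsy 32/60 = 53.3%, Procedure A 26/41 = 63.4% → Procedure A
Procedure A wins overall and in every stone group — no reversal.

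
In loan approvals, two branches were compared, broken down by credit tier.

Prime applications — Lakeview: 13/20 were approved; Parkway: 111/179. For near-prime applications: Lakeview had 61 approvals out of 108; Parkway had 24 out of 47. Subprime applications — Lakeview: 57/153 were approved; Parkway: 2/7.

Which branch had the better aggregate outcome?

Parkway

Prime: Lakeview 13/20 = 65.0%, Parkway 111/179 = 62.0% → Lakeview
Near-prime: Lakeview 61/108 = 56.5%, Parkway 24/47 = 51.1% → Lakeview
Subprime: Lakeview 57/153 = 37.3%, Parkway 2/7 = 28.6% → Lakeview
Overall: Lakeview 131/281 = 46.6%, Parkway 137/233 = 58.8% → Parkway
(Lakeview wins every credit group but Parkway wins overall — Lakeview's applications skew toward the low-rate subprime group.)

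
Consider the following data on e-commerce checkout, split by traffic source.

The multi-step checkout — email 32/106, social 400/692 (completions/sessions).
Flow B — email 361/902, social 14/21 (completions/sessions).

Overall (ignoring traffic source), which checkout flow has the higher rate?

Email: the multi-step checkout 32/106 = 30.2%, Flow B 361/902 = 40.0% → Flow B
Social: the multi-step checkout 400/692 = 57.8%, Flow B 14/21 = 66.7% → Flow B
Overall: the multi-step checkout 432/798 = 54.1%, Flow B 375/923 = 40.6% → the multi-step checkout
(Flow B wins every traffic group but the multi-step checkout wins overall — Flow B's sessions skew toward the low-rate email group.)

the multi-step checkout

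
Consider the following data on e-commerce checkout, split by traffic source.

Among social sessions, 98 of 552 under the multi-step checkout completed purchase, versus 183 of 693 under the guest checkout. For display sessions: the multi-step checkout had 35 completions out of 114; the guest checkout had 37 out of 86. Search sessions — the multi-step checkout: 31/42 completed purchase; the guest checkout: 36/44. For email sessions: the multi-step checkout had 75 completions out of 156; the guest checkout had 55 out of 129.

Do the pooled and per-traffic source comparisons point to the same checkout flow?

No

Social: the multi-step checkout 98/552 = 17.8%, the guest checkout 183/693 = 26.4% → the guest checkout
Display: the multi-step checkout 35/114 = 30.7%, the guest checkout 37/86 = 43.0% → the guest checkout
Search: the multi-step checkout 31/42 = 73.8%, the guest checkout 36/44 = 81.8% → the guest checkout
Email: the multi-step checkout 75/156 = 48.1%, the guest checkout 55/129 = 42.6% → the multi-step checkout
Overall: the multi-step checkout 239/864 = 27.7%, the guest checkout 311/952 = 32.7% → the guest checkout
Neither sweeps: the multi-step checkout wins 1 of 4 groups, the guest checkout wins 3. The guest checkout wins overall but not every group — no Simpson reversal.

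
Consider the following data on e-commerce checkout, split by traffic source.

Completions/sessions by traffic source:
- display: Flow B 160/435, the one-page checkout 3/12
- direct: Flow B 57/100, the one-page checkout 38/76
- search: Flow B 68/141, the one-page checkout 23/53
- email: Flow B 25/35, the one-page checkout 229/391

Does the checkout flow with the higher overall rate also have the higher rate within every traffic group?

Display: Flow B 160/435 = 36.8%, the one-page checkout 3/12 = 25.0% → Flow B
Direct: Flow B 57/100 = 57.0%, the one-page checkout 38/76 = 50.0% → Flow B
Search: Flow B 68/141 = 48.2%, the one-page checkout 23/53 = 43.4% → Flow B
Email: Flow B 25/35 = 71.4%, the one-page checkout 229/391 = 58.6% → Flow B
Overall: Flow B 310/711 = 43.6%, the one-page checkout 293/532 = 55.1% → the one-page checkout
Flow B wins each traffic group but the one-page checkout wins overall — the comparison reverses. Flow B's sessions skew toward display, which has a lower base rate.

No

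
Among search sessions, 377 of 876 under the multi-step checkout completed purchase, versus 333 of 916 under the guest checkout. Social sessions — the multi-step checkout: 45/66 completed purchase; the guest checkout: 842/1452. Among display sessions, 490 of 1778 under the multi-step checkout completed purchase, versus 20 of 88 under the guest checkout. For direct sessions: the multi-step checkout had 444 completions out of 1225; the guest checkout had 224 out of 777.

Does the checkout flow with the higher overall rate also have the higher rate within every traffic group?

Search: the multi-step checkout 377/876 = 43.0%, the guest checkout 333/916 = 36.4% → the multi-step checkout
Social: the multi-step checkout 45/66 = 68.2%, the guest checkout 842/1452 = 58.0% → the multi-step checkout
Display: the multi-step checkout 490/1778 = 27.6%, the guest checkout 20/88 = 22.7% → the multi-step checkout
Direct: the multi-step checkout 444/1225 = 36.2%, the guest checkout 224/777 = 28.8% → the multi-step checkout
Overall: the multi-step checkout 1356/3945 = 34.4%, the guest checkout 1419/3233 = 43.9% → the guest checkout
The multi-step checkout wins each traffic group but the guest checkout wins overall — the comparison reverses. The multi-step checkout's sessions skew toward display, which has a lower base rate.

No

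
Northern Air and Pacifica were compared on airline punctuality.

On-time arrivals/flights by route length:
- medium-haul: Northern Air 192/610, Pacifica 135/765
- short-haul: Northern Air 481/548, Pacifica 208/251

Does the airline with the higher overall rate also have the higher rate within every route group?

Medium-haul: Northern Air 192/610 = 31.5%, Pacifica 135/765 = 17.6% → Northern Air
Short-haul: Northern Air 481/548 = 87.8%, Pacifica 208/251 = 82.9% → Northern Air
Overall: Northern Air 673/1158 = 58.1%, Pacifica 343/1016 = 33.8% → Northern Air
Northern Air wins overall and in every route group — no reversal.

Yes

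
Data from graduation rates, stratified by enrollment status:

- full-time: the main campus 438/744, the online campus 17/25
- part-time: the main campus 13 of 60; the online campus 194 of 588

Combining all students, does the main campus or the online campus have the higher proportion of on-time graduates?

the main campus

Full-time: the main campus 438/744 = 58.9%, the online campus 17/25 = 68.0% → the online campus
Part-time: the main campus 13/60 = 21.7%, the online campus 194/588 = 33.0% → the online campus
Overall: the main campus 451/804 = 56.1%, the online campus 211/613 = 34.4% → the main campus
(The online campus wins every enrollment group but the main campus wins overall — the online campus's students skew toward the low-rate part-time group.)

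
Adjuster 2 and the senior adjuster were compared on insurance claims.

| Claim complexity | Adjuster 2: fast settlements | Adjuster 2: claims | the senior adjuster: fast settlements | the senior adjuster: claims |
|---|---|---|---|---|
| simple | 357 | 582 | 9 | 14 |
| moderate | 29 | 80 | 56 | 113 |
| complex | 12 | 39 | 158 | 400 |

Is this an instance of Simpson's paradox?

Simple: Adjuster 2 357/582 = 61.3%, the senior adjuster 9/14 = 64.3% → the senior adjuster
Moderate: Adjuster 2 29/80 = 36.2%, the senior adjuster 56/113 = 49.6% → the senior adjuster
Complex: Adjuster 2 12/39 = 30.8%, the senior adjuster 158/400 = 39.5% → the senior adjuster
Overall: Adjuster 2 398/701 = 56.8%, the senior adjuster 223/527 = 42.3% → Adjuster 2
The senior adjuster wins each claim group but Adjuster 2 wins overall — the comparison reverses. The senior adjuster's claims skew toward complex, which has a lower base rate.

Yes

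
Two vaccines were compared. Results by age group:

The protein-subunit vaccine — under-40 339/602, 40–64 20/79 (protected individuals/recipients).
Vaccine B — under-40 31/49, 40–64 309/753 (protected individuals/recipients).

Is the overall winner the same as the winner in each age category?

No

Under-40: the protein-subunit vaccine 339/602 = 56.3%, Vaccine B 31/49 = 63.3% → Vaccine B
40–64: the protein-subunit vaccine 20/79 = 25.3%, Vaccine B 309/753 = 41.0% → Vaccine B
Overall: the protein-subunit vaccine 359/681 = 52.7%, Vaccine B 340/802 = 42.4% → the protein-subunit vaccine
Vaccine B wins each age group but the protein-subunit vaccine wins overall — the comparison reverses. Vaccine B's recipients skew toward 40–64, which has a lower base rate.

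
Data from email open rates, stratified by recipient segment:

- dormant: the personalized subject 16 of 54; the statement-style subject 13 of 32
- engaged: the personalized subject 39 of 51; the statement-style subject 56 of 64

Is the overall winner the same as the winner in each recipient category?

Yes

Dormant: the personalized subject 16/54 = 29.6%, the statement-style subject 13/32 = 40.6% → the statement-style subject
Engaged: the personalized subject 39/51 = 76.5%, the statement-style subject 56/64 = 87.5% → the statement-style subject
Overall: the personalized subject 55/105 = 52.4%, the statement-style subject 69/96 = 71.9% → the statement-style subject
The statement-style subject wins overall and in every recipient group — no reversal.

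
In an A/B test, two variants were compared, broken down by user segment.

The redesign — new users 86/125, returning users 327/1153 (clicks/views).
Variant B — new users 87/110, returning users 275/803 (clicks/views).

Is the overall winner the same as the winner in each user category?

New users: the redesign 86/125 = 68.8%, Variant B 87/110 = 79.1% → Variant B
Returning users: the redesign 327/1153 = 28.4%, Variant B 275/803 = 34.2% → Variant B
Overall: the redesign 413/1278 = 32.3%, Variant B 362/913 = 39.6% → Variant B
Variant B wins overall and in every user group — no reversal.

Yes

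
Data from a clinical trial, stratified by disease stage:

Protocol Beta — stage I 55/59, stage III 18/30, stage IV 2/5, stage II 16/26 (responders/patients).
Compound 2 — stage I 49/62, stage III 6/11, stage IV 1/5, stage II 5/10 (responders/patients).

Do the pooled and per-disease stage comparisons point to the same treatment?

Yes

Stage I: Protocol Beta 55/59 = 93.2%, Compound 2 49/62 = 79.0% → Protocol Beta
Stage III: Protocol Beta 18/30 = 60.0%, Compound 2 6/11 = 54.5% → Protocol Beta
Stage IV: Protocol Beta 2/5 = 40.0%, Compound 2 1/5 = 20.0% → Protocol Beta
Stage II: Protocol Beta 16/26 = 61.5%, Compound 2 5/10 = 50.0% → Protocol Beta
Overall: Protocol Beta 91/120 = 75.8%, Compound 2 61/88 = 69.3% → Protocol Beta
Protocol Beta wins overall and in every disease group — no reversal.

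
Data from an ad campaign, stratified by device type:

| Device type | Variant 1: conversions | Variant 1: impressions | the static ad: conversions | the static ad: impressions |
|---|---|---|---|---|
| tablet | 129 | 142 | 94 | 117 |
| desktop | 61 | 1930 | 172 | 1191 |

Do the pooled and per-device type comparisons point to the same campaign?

Tablet: Variant 1 129/142 = 90.8%, the static ad 94/117 = 80.3% → Variant 1
Desktop: Variant 1 61/1930 = 3.2%, the static ad 172/1191 = 14.4% → the static ad
Overall: Variant 1 190/2072 = 9.2%, the static ad 266/1308 = 20.3% → the static ad
Neither sweeps: Variant 1 wins 1 of 2 groups, the static ad wins 1. The static ad wins overall but not every group — no Simpson reversal.

No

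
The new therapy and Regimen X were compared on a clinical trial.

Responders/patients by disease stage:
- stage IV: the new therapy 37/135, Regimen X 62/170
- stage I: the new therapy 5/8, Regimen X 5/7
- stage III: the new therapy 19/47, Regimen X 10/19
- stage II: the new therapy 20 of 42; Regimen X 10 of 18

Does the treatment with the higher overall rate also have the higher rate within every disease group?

Stage IV: the new therapy 37/135 = 27.4%, Regimen X 62/170 = 36.5% → Regimen X
Stage I: the new therapy 5/8 = 62.5%, Regimen X 5/7 = 71.4% → Regimen X
Stage III: the new therapy 19/47 = 40.4%, Regimen X 10/19 = 52.6% → Regimen X
Stage II: the new therapy 20/42 = 47.6%, Regimen X 10/18 = 55.6% → Regimen X
Overall: the new therapy 81/232 = 34.9%, Regimen X 87/214 = 40.7% → Regimen X
Regimen X wins overall and in every disease group — no reversal.

Yes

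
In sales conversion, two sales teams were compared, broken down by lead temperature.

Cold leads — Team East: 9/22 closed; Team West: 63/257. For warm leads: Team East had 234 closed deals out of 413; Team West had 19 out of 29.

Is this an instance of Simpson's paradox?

Cold: Team East 9/22 = 40.9%, Team West 63/257 = 24.5% → Team East
Warm: Team East 234/413 = 56.7%, Team West 19/29 = 65.5% → Team West
Overall: Team East 243/435 = 55.9%, Team West 82/286 = 28.7% → Team East
Neither sweeps: Team East wins 1 of 2 groups, Team West wins 1. Team East wins overall but not every group — no Simpson reversal.

No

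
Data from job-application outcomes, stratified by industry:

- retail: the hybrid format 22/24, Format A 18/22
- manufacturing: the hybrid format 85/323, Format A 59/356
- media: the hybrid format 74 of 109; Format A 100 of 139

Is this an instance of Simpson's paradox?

Retail: the hybrid format 22/24 = 91.7%, Format A 18/22 = 81.8% → the hybrid format
Manufacturing: the hybrid format 85/323 = 26.3%, Format A 59/356 = 16.6% → the hybrid format
Media: the hybrid format 74/109 = 67.9%, Format A 100/139 = 71.9% → Format A
Overall: the hybrid format 181/456 = 39.7%, Format A 177/517 = 34.2% → the hybrid format
Neither sweeps: the hybrid format wins 2 of 3 groups, Format A wins 1. The hybrid format wins overall but not every group — no Simpson reversal.

No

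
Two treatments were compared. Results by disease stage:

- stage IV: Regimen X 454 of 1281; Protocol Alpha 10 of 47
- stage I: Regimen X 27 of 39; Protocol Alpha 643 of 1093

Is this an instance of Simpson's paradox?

Stage IV: Regimen X 454/1281 = 35.4%, Protocol Alpha 10/47 = 21.3% → Regimen X
Stage I: Regimen X 27/39 = 69.2%, Protocol Alpha 643/1093 = 58.8% → Regimen X
Overall: Regimen X 481/1320 = 36.4%, Protocol Alpha 653/1140 = 57.3% → Protocol Alpha
Regimen X wins each disease group but Protocol Alpha wins overall — the comparison reverses. Regimen X's patients skew toward stage IV, which has a lower base rate.

Yes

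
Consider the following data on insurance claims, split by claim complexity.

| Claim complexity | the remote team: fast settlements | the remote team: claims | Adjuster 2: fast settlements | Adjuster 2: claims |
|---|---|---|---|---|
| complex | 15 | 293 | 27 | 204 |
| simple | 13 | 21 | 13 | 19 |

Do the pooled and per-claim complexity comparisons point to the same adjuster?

Complex: the remote team 15/293 = 5.1%, Adjuster 2 27/204 = 13.2% → Adjuster 2
Simple: the remote team 13/21 = 61.9%, Adjuster 2 13/19 = 68.4% → Adjuster 2
Overall: the remote team 28/314 = 8.9%, Adjuster 2 40/223 = 17.9% → Adjuster 2
Adjuster 2 wins overall and in every claim group — no reversal.

Yes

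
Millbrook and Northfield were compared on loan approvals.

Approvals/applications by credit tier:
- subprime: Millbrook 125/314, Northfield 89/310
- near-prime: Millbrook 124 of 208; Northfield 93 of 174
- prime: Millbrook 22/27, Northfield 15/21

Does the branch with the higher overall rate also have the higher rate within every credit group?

Subprime: Millbrook 125/314 = 39.8%, Northfield 89/310 = 28.7% → Millbrook
Near-prime: Millbrook 124/208 = 59.6%, Northfield 93/174 = 53.4% → Millbrook
Prime: Millbrook 22/27 = 81.5%, Northfield 15/21 = 71.4% → Millbrook
Overall: Millbrook 271/549 = 49.4%, Northfield 197/505 = 39.0% → Millbrook
Millbrook wins overall and in every credit group — no reversal.

Yes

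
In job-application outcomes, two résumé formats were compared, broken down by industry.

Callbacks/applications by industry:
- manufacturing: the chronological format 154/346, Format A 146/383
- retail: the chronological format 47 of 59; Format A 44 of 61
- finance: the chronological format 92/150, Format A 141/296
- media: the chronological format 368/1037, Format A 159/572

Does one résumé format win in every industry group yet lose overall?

No

Manufacturing: the chronological format 154/346 = 44.5%, Format A 146/383 = 38.1% → the chronological format
Retail: the chronological format 47/59 = 79.7%, Format A 44/61 = 72.1% → the chronological format
Finance: the chronological format 92/150 = 61.3%, Format A 141/296 = 47.6% → the chronological format
Media: the chronological format 368/1037 = 35.5%, Format A 159/572 = 27.8% → the chronological format
Overall: the chronological format 661/1592 = 41.5%, Format A 490/1312 = 37.3% → the chronological format
The chronological format wins overall and in every industry group — no reversal.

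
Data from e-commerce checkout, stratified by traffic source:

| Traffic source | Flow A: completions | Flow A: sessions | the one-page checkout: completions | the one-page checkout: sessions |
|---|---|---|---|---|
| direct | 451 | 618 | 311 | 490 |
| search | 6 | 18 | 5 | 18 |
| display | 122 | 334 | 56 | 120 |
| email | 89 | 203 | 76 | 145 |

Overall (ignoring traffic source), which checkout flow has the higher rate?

Direct: Flow A 451/618 = 73.0%, the one-page checkout 311/490 = 63.5% → Flow A
Search: Flow A 6/18 = 33.3%, the one-page checkout 5/18 = 27.8% → Flow A
Display: Flow A 122/334 = 36.5%, the one-page checkout 56/120 = 46.7% → the one-page checkout
Email: Flow A 89/203 = 43.8%, the one-page checkout 76/145 = 52.4% → the one-page checkout
Overall: Flow A 668/1173 = 56.9%, the one-page checkout 448/773 = 58.0% → the one-page checkout
(Neither sweeps every traffic group, but the one-page checkout has the higher pooled rate.)

the one-page checkout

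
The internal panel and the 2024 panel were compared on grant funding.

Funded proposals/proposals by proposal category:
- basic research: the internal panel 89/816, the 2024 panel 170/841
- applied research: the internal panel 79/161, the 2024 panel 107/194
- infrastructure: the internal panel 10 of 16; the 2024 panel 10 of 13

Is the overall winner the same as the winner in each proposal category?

Basic research: the internal panel 89/816 = 10.9%, the 2024 panel 170/841 = 20.2% → the 2024 panel
Applied research: the internal panel 79/161 = 49.1%, the 2024 panel 107/194 = 55.2% → the 2024 panel
Infrastructure: the internal panel 10/16 = 62.5%, the 2024 panel 10/13 = 76.9% → the 2024 panel
Overall: the internal panel 178/993 = 17.9%, the 2024 panel 287/1048 = 27.4% → the 2024 panel
The 2024 panel wins overall and in every proposal group — no reversal.

Yes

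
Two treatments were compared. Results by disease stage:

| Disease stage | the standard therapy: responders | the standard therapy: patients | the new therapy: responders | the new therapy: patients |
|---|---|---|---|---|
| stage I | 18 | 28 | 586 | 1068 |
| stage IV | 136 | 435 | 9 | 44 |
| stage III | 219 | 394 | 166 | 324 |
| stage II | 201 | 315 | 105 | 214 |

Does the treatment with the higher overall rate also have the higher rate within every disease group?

No

Stage I: the standard therapy 18/28 = 64.3%, the new therapy 586/1068 = 54.9% → the standard therapy
Stage IV: the standard therapy 136/435 = 31.3%, the new therapy 9/44 = 20.5% → the standard therapy
Stage III: the standard therapy 219/394 = 55.6%, the new therapy 166/324 = 51.2% → the standard therapy
Stage II: the standard therapy 201/315 = 63.8%, the new therapy 105/214 = 49.1% → the standard therapy
Overall: the standard therapy 574/1172 = 49.0%, the new therapy 866/1650 = 52.5% → the new therapy
The standard therapy wins each disease group but the new therapy wins overall — the comparison reverses. The standard therapy's patients skew toward stage IV, which has a lower base rate.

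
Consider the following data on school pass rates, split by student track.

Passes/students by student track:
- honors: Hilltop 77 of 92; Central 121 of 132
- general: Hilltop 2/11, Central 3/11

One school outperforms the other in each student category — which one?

Central

Honors: Hilltop 77/92 = 83.7%, Central 121/132 = 91.7% → Central
General: Hilltop 2/11 = 18.2%, Central 3/11 = 27.3% → Central
Central has the higher rate in both groups.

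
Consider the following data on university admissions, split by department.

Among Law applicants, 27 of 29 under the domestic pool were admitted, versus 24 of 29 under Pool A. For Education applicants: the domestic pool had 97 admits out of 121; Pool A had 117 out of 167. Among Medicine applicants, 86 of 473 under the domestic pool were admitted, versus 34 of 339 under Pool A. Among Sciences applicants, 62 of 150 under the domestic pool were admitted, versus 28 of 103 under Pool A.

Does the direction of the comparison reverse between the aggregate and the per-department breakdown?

Law: the domestic pool 27/29 = 93.1%, Pool A 24/29 = 82.8% → the domestic pool
Education: the domestic pool 97/121 = 80.2%, Pool A 117/167 = 70.1% → the domestic pool
Medicine: the domestic pool 86/473 = 18.2%, Pool A 34/339 = 10.0% → the domestic pool
Sciences: the domestic pool 62/150 = 41.3%, Pool A 28/103 = 27.2% → the domestic pool
Overall: the domestic pool 272/773 = 35.2%, Pool A 203/638 = 31.8% → the domestic pool
The domestic pool wins overall and in every department group — no reversal.

No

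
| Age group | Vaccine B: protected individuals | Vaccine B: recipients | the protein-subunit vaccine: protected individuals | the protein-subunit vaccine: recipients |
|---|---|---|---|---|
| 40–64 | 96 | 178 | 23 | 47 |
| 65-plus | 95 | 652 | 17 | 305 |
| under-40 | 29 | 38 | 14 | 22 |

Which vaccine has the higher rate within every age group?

Vaccine B

40–64: Vaccine B 96/178 = 53.9%, the protein-subunit vaccine 23/47 = 48.9% → Vaccine B
65-plus: Vaccine B 95/652 = 14.6%, the protein-subunit vaccine 17/305 = 5.6% → Vaccine B
Under-40: Vaccine B 29/38 = 76.3%, the protein-subunit vaccine 14/22 = 63.6% → Vaccine B
Vaccine B has the higher rate in all 3 groups.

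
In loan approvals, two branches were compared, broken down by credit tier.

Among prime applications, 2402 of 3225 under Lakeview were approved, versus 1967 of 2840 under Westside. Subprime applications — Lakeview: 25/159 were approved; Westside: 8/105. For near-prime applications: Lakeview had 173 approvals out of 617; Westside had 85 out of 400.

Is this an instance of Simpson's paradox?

No

Prime: Lakeview 2402/3225 = 74.5%, Westside 1967/2840 = 69.3% → Lakeview
Subprime: Lakeview 25/159 = 15.7%, Westside 8/105 = 7.6% → Lakeview
Near-prime: Lakeview 173/617 = 28.0%, Westside 85/400 = 21.2% → Lakeview
Overall: Lakeview 2600/4001 = 65.0%, Westside 2060/3345 = 61.6% → Lakeview
Lakeview wins overall and in every credit group — no reversal.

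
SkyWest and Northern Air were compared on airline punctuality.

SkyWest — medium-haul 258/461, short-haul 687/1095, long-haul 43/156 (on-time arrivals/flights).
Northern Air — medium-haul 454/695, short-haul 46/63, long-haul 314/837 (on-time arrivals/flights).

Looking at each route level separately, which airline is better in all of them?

Medium-haul: SkyWest 258/461 = 56.0%, Northern Air 454/695 = 65.3% → Northern Air
Short-haul: SkyWest 687/1095 = 62.7%, Northern Air 46/63 = 73.0% → Northern Air
Long-haul: SkyWest 43/156 = 27.6%, Northern Air 314/837 = 37.5% → Northern Air
Northern Air has the higher rate in all 3 groups.

Northern Air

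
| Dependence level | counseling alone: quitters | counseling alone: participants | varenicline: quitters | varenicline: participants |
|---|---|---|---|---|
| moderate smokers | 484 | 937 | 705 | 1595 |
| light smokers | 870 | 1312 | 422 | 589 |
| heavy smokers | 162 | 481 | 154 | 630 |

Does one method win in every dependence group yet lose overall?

No

Moderate smokers: counseling alone 484/937 = 51.7%, varenicline 705/1595 = 44.2% → counseling alone
Light smokers: counseling alone 870/1312 = 66.3%, varenicline 422/589 = 71.6% → varenicline
Heavy smokers: counseling alone 162/481 = 33.7%, varenicline 154/630 = 24.4% → counseling alone
Overall: counseling alone 1516/2730 = 55.5%, varenicline 1281/2814 = 45.5% → counseling alone
Neither sweeps: counseling alone wins 2 of 3 groups, varenicline wins 1. Counseling alone wins overall but not every group — no Simpson reversal.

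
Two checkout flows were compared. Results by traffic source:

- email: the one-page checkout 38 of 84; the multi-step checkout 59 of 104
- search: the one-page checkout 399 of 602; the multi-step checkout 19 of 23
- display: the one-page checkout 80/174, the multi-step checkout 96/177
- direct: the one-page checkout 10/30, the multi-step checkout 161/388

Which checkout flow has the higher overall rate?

the one-page checkout

Email: the one-page checkout 38/84 = 45.2%, the multi-step checkout 59/104 = 56.7% → the multi-step checkout
Search: the one-page checkout 399/602 = 66.3%, the multi-step checkout 19/23 = 82.6% → the multi-step checkout
Display: the one-page checkout 80/174 = 46.0%, the multi-step checkout 96/177 = 54.2% → the multi-step checkout
Direct: the one-page checkout 10/30 = 33.3%, the multi-step checkout 161/388 = 41.5% → the multi-step checkout
Overall: the one-page checkout 527/890 = 59.2%, the multi-step checkout 335/692 = 48.4% → the one-page checkout
(The multi-step checkout wins every traffic group but the one-page checkout wins overall — the multi-step checkout's sessions skew toward the low-rate direct group.)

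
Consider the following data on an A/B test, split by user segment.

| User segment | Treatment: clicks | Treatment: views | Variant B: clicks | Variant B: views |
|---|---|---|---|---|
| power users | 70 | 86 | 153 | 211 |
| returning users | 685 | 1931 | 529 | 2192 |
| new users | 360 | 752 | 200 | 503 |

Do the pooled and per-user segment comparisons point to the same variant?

Power users: Treatment 70/86 = 81.4%, Variant B 153/211 = 72.5% → Treatment
Returning users: Treatment 685/1931 = 35.5%, Variant B 529/2192 = 24.1% → Treatment
New users: Treatment 360/752 = 47.9%, Variant B 200/503 = 39.8% → Treatment
Overall: Treatment 1115/2769 = 40.3%, Variant B 882/2906 = 30.4% → Treatment
Treatment wins overall and in every user group — no reversal.

Yes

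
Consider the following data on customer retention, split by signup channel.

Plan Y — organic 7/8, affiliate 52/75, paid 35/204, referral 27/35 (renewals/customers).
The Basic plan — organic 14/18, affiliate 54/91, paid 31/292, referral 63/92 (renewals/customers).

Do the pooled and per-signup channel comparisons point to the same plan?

Organic: Plan Y 7/8 = 87.5%, the Basic plan 14/18 = 77.8% → Plan Y
Affiliate: Plan Y 52/75 = 69.3%, the Basic plan 54/91 = 59.3% → Plan Y
Paid: Plan Y 35/204 = 17.2%, the Basic plan 31/292 = 10.6% → Plan Y
Referral: Plan Y 27/35 = 77.1%, the Basic plan 63/92 = 68.5% → Plan Y
Overall: Plan Y 121/322 = 37.6%, the Basic plan 162/493 = 32.9% → Plan Y
Plan Y wins overall and in every signup group — no reversal.

Yes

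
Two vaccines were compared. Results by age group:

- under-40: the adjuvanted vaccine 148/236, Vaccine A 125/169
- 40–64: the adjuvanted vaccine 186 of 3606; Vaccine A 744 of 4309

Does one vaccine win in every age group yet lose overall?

Under-40: the adjuvanted vaccine 148/236 = 62.7%, Vaccine A 125/169 = 74.0% → Vaccine A
40–64: the adjuvanted vaccine 186/3606 = 5.2%, Vaccine A 744/4309 = 17.3% → Vaccine A
Overall: the adjuvanted vaccine 334/3842 = 8.7%, Vaccine A 869/4478 = 19.4% → Vaccine A
Vaccine A wins overall and in every age group — no reversal.

No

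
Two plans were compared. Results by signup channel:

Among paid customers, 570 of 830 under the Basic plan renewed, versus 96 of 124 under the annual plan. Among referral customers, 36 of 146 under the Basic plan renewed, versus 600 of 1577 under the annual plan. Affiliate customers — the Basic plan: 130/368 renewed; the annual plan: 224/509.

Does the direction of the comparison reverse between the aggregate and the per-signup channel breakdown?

Paid: the Basic plan 570/830 = 68.7%, the annual plan 96/124 = 77.4% → the annual plan
Referral: the Basic plan 36/146 = 24.7%, the annual plan 600/1577 = 38.0% → the annual plan
Affiliate: the Basic plan 130/368 = 35.3%, the annual plan 224/509 = 44.0% → the annual plan
Overall: the Basic plan 736/1344 = 54.8%, the annual plan 920/2210 = 41.6% → the Basic plan
The annual plan wins each signup group but the Basic plan wins overall — the comparison reverses. The annual plan's customers skew toward referral, which has a lower base rate.

Yes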